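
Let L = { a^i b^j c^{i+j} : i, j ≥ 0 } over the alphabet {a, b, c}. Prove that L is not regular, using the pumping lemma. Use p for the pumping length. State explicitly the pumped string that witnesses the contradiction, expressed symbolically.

a^{p+k} b^p c^{2p}

Suppose for contradiction that L is regular, and let p be the pumping length.
Take w = a^p b^p c^{2p} ∈ L (with i=j=p, i+j=2p), |w| = 4p ≥ p.
By the pumping lemma, w = xyz with |xy| ≤ p and |y| ≥ 1.
Since the first p symbols of w are all a's and |xy| ≤ p, y lies entirely in the leading a-block: y = a^k for some k with 1 ≤ k ≤ p.
Consider xy^2z = a^{p+k} b^p c^{2p}. Now the a- and b-counts sum to 2p+k, but the c-count is 2p ≠ 2p+k. So xy^2z ∉ L.
This is a contradiction; hence L is not regular.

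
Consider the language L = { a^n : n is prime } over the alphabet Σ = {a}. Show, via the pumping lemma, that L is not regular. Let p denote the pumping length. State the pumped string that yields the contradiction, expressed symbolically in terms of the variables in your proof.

Toward a contradiction, assume L is regular with pumping length p.
Let q be a prime with q ≥ p+2 (infinitely many primes exist), and take w = a^q ∈ L with |w| = q ≥ p.
Write w = xyz as guaranteed by the lemma, with |xy| ≤ p and |y| > 0.
Then y = a^k for some k with 1 ≤ k ≤ p.
Since 1 ≤ k ≤ p, |xz| = q-k. Pump with i = q+1: |xy^{q+1}z| = (q-k)+(q+1)k = q+qk = q(1+k), which is composite (both factors ≥ 2). So xy^{q+1}z = a^{q(1+k)} ∉ L.
This is a contradiction; hence L is not regular.

a^{q(1+k)}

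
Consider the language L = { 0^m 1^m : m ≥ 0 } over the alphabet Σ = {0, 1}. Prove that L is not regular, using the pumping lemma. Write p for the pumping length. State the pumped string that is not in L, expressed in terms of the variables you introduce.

Suppose for contradiction that L is regular, and let p be the pumping length.
Take w = 0^p 1^p. Then w ∈ L and |w| = 2p ≥ p.
The pumping lemma gives a decomposition w = xyz where |xy| ≤ p and |y| ≥ 1.
The first p characters of w are 0's, so xy (and hence y) consists only of 0's. Write y = 0^k, 1 ≤ k ≤ p.
Pump with i = 2: xy^2z = 0^{p+k} 1^p. For this to lie in L we would need p = p+k, which forces k = 0. But k ≥ 1, so xy^2z ∉ L.
This contradicts the pumping lemma, so L is not regular.

0^{p+k} 1^p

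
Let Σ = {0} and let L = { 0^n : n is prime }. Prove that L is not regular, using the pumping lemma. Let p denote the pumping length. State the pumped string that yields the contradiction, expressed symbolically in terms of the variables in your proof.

Suppose for contradiction that L is regular, and let p be the pumping length.
Let q be a prime with q ≥ p+2 (infinitely many primes exist), and take w = 0^q ∈ L with |w| = q ≥ p.
The pumping lemma gives a decomposition w = xyz where |xy| ≤ p and y is nonempty.
Then y = 0^k for some k with 1 ≤ k ≤ p.
Since 1 ≤ k ≤ p, |xz| = q-k. Pump with i = q+1: |xy^{q+1}z| = (q-k)+(q+1)k = q+qk = q(1+k), which is composite (both factors ≥ 2). So xy^{q+1}z = 0^{q(1+k)} ∉ L.
Contradiction. Therefore L is not regular.

0^{q(1+k)}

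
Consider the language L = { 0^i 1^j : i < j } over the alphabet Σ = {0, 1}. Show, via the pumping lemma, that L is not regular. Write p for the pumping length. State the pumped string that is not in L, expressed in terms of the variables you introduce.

Toward a contradiction, assume L is regular with pumping length p.
Choose w = 0^p 1^{p+1} ∈ L, with |w| = 2p+1 ≥ p.
By the pumping lemma, w = xyz with |xy| ≤ p and |y| > 0.
The first p characters of w are 0's, so xy (and hence y) consists only of 0's. Write y = 0^k, 1 ≤ k ≤ p.
Consider xy^2z = 0^{p+k} 1^{p+1}. Since k ≥ 1, the 0-count p+k is at least p+1, so i < j fails; thus xy^2z ∉ L.
Contradiction. Therefore L is not regular.

0^{p+k} 1^{p+1}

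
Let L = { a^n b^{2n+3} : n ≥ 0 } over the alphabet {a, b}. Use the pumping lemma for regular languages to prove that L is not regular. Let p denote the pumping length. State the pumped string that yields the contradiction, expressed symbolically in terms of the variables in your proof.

Suppose for contradiction that L is regular, and let p be the pumping length.
Choose w = a^p b^{2p+3}, which is in L with |w| = 3p+3 ≥ p.
Write w = xyz as guaranteed by the lemma, with |xy| ≤ p and |y| > 0.
The first p characters of w are a's, so xy (and hence y) consists only of a's. Write y = a^k, 1 ≤ k ≤ p.
Pump with i = 2: xy^2z = a^{p+k} b^{2p+3}. For this to lie in L we would need 2p+3 = 2(p+k)+3, which forces k = 0. But k ≥ 1, so xy^2z ∉ L.
This contradicts the pumping lemma, so L is not regular.

a^{p+k} b^{2p+3}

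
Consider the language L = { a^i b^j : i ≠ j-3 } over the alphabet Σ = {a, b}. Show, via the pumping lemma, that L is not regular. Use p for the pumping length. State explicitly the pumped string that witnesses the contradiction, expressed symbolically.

Suppose for contradiction that L is regular, and let p be the pumping length.
Choose w = a^p b^{p+p!+3}. Since p ≠ (p+p!+3)-3 = p+p!, w ∈ L; and |w| ≥ p.
By the pumping lemma, w = xyz with |xy| ≤ p and |y| > 0.
The first p characters of w are a's, so xy (and hence y) consists only of a's. Write y = a^k, 1 ≤ k ≤ p.
Since 1 ≤ k ≤ p, k divides p!; set t = 1 + p!/k. Then xy^t z has p + (p!/k)·k = p + p! copies of a. Now the a-count is p+p! and (b-count)-3 = (p+p!+3)-3 = p+p!, so i ≠ j-3 fails. So xy^t z = a^{p+p!} b^{p+p!+3} ∉ L.
This contradicts the pumping lemma, so L is not regular.

a^{p+p!} b^{p+p!+3}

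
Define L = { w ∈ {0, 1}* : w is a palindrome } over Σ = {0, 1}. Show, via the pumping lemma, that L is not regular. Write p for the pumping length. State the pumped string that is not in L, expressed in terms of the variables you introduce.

0^{p+k} 1 0^p

Suppose for contradiction that L is regular, and let p be the pumping length.
Take w = 0^p 1 0^p, a palindrome of length 2p+1 ≥ p.
Write w = xyz as guaranteed by the lemma, with |xy| ≤ p and y is nonempty.
Because |xy| ≤ p and w begins with p copies of 0, we have y = 0^k with 1 ≤ k ≤ p.
Pump with i = 2: xy^2z = 0^{p+k} 1 0^p. Its reverse is 0^p 1 0^{p+k}, which differs from xy^2z since k ≥ 1. So xy^2z is not a palindrome and xy^2z ∉ L.
This is a contradiction; hence L is not regular.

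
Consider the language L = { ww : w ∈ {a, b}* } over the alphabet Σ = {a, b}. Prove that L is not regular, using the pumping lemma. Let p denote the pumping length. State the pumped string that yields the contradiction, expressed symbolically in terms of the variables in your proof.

Assume L is regular. Let p be the pumping length given by the pumping lemma.
Take w = a^p b^p a^p b^p = uu where u = a^pb^p; then w ∈ L and |w| = 4p ≥ p.
By the pumping lemma, w = xyz with |xy| ≤ p and |y| ≥ 1.
The first p characters of w are a's, so xy (and hence y) consists only of a's. Write y = a^k, 1 ≤ k ≤ p.
Pump with i = 2: xy^2z = a^{p+k} b^p a^p b^p, of length 4p+k. Suppose this equals vv. The string starts with a and ends with b, so v does too; thus the boundary between the two copies of v is a b→a transition. There is exactly one such transition, at position 2p+k, so |v| = 2p+k and |vv| = 4p+2k ≠ 4p+k since k ≥ 1. So xy^2z ∉ L.
Contradiction. Therefore L is not regular.

a^{p+k} b^p a^p b^p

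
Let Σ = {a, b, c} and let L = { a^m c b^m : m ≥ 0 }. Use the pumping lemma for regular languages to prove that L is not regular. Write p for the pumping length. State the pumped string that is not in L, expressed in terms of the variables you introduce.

Toward a contradiction, assume L is regular with pumping length p.
Take w = a^p c b^p ∈ L with |w| = 2p+1 ≥ p.
By the pumping lemma, w = xyz with |xy| ≤ p and y is nonempty.
Because |xy| ≤ p and w begins with p copies of a, we have y = a^k with 1 ≤ k ≤ p.
Pump with i = 2: xy^2z = a^{p+k} c b^p, which would require p+k = p. But k ≥ 1, so xy^2z ∉ L.
This is a contradiction; hence L is not regular.

a^{p+k} c b^p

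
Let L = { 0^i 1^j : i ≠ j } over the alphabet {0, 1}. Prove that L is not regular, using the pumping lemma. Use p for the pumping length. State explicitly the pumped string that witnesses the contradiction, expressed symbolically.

0^{p+p!} 1^{p+p!}

Toward a contradiction, assume L is regular with pumping length p.
Choose w = 0^p 1^{p+p!}. Since p ≠ p+p!, w ∈ L; and |w| ≥ p.
The pumping lemma gives a decomposition w = xyz where |xy| ≤ p and |y| > 0.
The first p characters of w are 0's, so xy (and hence y) consists only of 0's. Write y = 0^k, 1 ≤ k ≤ p.
Since 1 ≤ k ≤ p, k divides p!; set t = 1 + p!/k. Then xy^t z has p + (p!/k)·k = p + p! copies of 0. Now the 0-count equals the 1-count, so i ≠ j fails. So xy^t z = 0^{p+p!} 1^{p+p!} ∉ L.
This is a contradiction; hence L is not regular.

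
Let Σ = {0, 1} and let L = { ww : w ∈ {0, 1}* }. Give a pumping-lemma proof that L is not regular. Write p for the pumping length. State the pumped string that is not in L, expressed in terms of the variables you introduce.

0^{p+k} 1^p 0^p 1^p

Toward a contradiction, assume L is regular with pumping length p.
Take w = 0^p 1^p 0^p 1^p = uu where u = 0^p1^p; then w ∈ L and |w| = 4p ≥ p.
The pumping lemma gives a decomposition w = xyz where |xy| ≤ p and |y| > 0.
The first p characters of w are 0's, so xy (and hence y) consists only of 0's. Write y = 0^k, 1 ≤ k ≤ p.
Pump with i = 2: xy^2z = 0^{p+k} 1^p 0^p 1^p, of length 4p+k. Suppose this equals vv. The string starts with 0 and ends with 1, so v does too; thus the boundary between the two copies of v is a 1→0 transition. There is exactly one such transition, at position 2p+k, so |v| = 2p+k and |vv| = 4p+2k ≠ 4p+k since k ≥ 1. So xy^2z ∉ L.
This contradicts the pumping lemma, so L is not regular.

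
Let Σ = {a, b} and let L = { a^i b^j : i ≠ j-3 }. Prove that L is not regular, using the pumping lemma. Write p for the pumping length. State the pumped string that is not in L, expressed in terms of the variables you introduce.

Suppose for contradiction that L is regular, and let p be the pumping length.
Choose w = a^p b^{p+p!+3}. Since p ≠ (p+p!+3)-3 = p+p!, w ∈ L; and |w| ≥ p.
By the pumping lemma, w = xyz with |xy| ≤ p and y is nonempty.
The first p characters of w are a's, so xy (and hence y) consists only of a's. Write y = a^k, 1 ≤ k ≤ p.
Since 1 ≤ k ≤ p, k divides p!; set t = 1 + p!/k. Then xy^t z has p + (p!/k)·k = p + p! copies of a. Now the a-count is p+p! and (b-count)-3 = (p+p!+3)-3 = p+p!, so i ≠ j-3 fails. So xy^t z = a^{p+p!} b^{p+p!+3} ∉ L.
This contradicts the pumping lemma, so L is not regular.

a^{p+p!} b^{p+p!+3}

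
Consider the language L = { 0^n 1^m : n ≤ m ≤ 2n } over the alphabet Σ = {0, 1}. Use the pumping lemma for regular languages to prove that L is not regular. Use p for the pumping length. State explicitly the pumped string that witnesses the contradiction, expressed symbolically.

0^{p+k} 1^p

Suppose for contradiction that L is regular, and let p be the pumping length.
Take w = 0^p 1^p ∈ L (since p ≤ p ≤ 2p), with |w| = 2p ≥ p.
The pumping lemma gives a decomposition w = xyz where |xy| ≤ p and |y| > 0.
The first p characters of w are 0's, so xy (and hence y) consists only of 0's. Write y = 0^k, 1 ≤ k ≤ p.
Pump with i = 2: xy^2z = 0^{p+k} 1^p. Now n = p+k > p = m, so the condition n ≤ m fails. Thus xy^2z ∉ L.
This contradicts the pumping lemma, so L is not regular.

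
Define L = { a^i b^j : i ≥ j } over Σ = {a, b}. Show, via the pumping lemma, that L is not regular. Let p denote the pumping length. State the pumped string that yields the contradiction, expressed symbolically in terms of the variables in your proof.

Toward a contradiction, assume L is regular with pumping length p.
Choose w = a^p b^p ∈ L, with |w| = 2p ≥ p.
By the pumping lemma, w = xyz with |xy| ≤ p and |y| > 0.
The first p characters of w are a's, so xy (and hence y) consists only of a's. Write y = a^k, 1 ≤ k ≤ p.
Consider xy^0z = xz = a^{p-k} b^p. Since k ≥ 1, the a-count p-k is less than p, so i ≥ j fails; thus xz ∉ L.
This contradicts the pumping lemma, so L is not regular.

a^{p-k} b^p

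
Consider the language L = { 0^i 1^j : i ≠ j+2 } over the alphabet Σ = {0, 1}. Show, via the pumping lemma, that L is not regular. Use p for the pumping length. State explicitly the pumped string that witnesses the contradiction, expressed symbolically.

Toward a contradiction, assume L is regular with pumping length p.
Choose w = 0^p 1^{p+p!-2}. Since p ≠ (p+p!-2)+2 = p+p!, w ∈ L; and |w| ≥ p.
By the pumping lemma, w = xyz with |xy| ≤ p and |y| > 0.
Since the first p symbols of w are all 0's and |xy| ≤ p, y lies entirely in the leading 0-block: y = 0^k for some k with 1 ≤ k ≤ p.
Since 1 ≤ k ≤ p, k divides p!; set t = 1 + p!/k. Then xy^t z has p + (p!/k)·k = p + p! copies of 0. Now the 0-count is p+p! and (1-count)+2 = (p+p!-2)+2 = p+p!, so i ≠ j+2 fails. So xy^t z = 0^{p+p!} 1^{p+p!-2} ∉ L.
This is a contradiction; hence L is not regular.

0^{p+p!} 1^{p+p!-2}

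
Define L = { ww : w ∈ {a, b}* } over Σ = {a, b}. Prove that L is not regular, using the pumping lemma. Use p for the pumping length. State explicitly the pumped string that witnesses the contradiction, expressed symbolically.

a^{p+k} b^p a^p b^p

Toward a contradiction, assume L is regular with pumping length p.
Take w = a^p b^p a^p b^p = uu where u = a^pb^p; then w ∈ L and |w| = 4p ≥ p.
The pumping lemma gives a decomposition w = xyz where |xy| ≤ p and |y| ≥ 1.
The first p characters of w are a's, so xy (and hence y) consists only of a's. Write y = a^k, 1 ≤ k ≤ p.
Pump with i = 2: xy^2z = a^{p+k} b^p a^p b^p, of length 4p+k. Suppose this equals vv. The string starts with a and ends with b, so v does too; thus the boundary between the two copies of v is a b→a transition. There is exactly one such transition, at position 2p+k, so |v| = 2p+k and |vv| = 4p+2k ≠ 4p+k since k ≥ 1. So xy^2z ∉ L.
This is a contradiction; hence L is not regular.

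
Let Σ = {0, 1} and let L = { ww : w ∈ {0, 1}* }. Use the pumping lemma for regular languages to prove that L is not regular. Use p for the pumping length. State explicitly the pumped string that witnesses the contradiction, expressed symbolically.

Suppose for contradiction that L is regular, and let p be the pumping length.
Take w = 0^p 1^p 0^p 1^p = uu where u = 0^p1^p; then w ∈ L and |w| = 4p ≥ p.
The pumping lemma gives a decomposition w = xyz where |xy| ≤ p and |y| > 0.
Since the first p symbols of w are all 0's and |xy| ≤ p, y lies entirely in the leading 0-block: y = 0^k for some k with 1 ≤ k ≤ p.
Pump with i = 2: xy^2z = 0^{p+k} 1^p 0^p 1^p, of length 4p+k. Suppose this equals vv. The string starts with 0 and ends with 1, so v does too; thus the boundary between the two copies of v is a 1→0 transition. There is exactly one such transition, at position 2p+k, so |v| = 2p+k and |vv| = 4p+2k ≠ 4p+k since k ≥ 1. So xy^2z ∉ L.
This contradicts the pumping lemma, so L is not regular.

0^{p+k} 1^p 0^p 1^p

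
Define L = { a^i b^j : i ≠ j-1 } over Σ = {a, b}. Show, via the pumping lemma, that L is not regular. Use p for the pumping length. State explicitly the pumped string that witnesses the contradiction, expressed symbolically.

a^{p+p!} b^{p+p!+1}

Suppose for contradiction that L is regular, and let p be the pumping length.
Choose w = a^p b^{p+p!+1}. Since p ≠ (p+p!+1)-1 = p+p!, w ∈ L; and |w| ≥ p.
The pumping lemma gives a decomposition w = xyz where |xy| ≤ p and |y| > 0.
The first p characters of w are a's, so xy (and hence y) consists only of a's. Write y = a^k, 1 ≤ k ≤ p.
Since 1 ≤ k ≤ p, k divides p!; set t = 1 + p!/k. Then xy^t z has p + (p!/k)·k = p + p! copies of a. Now the a-count is p+p! and (b-count)-1 = (p+p!+1)-1 = p+p!, so i ≠ j-1 fails. So xy^t z = a^{p+p!} b^{p+p!+1} ∉ L.
Contradiction. Therefore L is not regular.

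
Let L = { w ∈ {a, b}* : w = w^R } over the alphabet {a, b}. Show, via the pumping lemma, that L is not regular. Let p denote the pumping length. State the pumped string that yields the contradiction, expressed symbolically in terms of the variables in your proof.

Suppose for contradiction that L is regular, and let p be the pumping length.
Take w = a^p b a^p, a palindrome of length 2p+1 ≥ p.
By the pumping lemma, w = xyz with |xy| ≤ p and |y| ≥ 1.
Since the first p symbols of w are all a's and |xy| ≤ p, y lies entirely in the leading a-block: y = a^k for some k with 1 ≤ k ≤ p.
Pump with i = 2: xy^2z = a^{p+k} b a^p. Its reverse is a^p b a^{p+k}, which differs from xy^2z since k ≥ 1. So xy^2z is not a palindrome and xy^2z ∉ L.
This contradicts the pumping lemma, so L is not regular.

a^{p+k} b a^p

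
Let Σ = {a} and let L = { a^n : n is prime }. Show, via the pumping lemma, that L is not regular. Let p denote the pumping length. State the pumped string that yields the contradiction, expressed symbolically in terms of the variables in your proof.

Suppose for contradiction that L is regular, and let p be the pumping length.
Let q be a prime with q ≥ p+2 (infinitely many primes exist), and take w = a^q ∈ L with |w| = q ≥ p.
Write w = xyz as guaranteed by the lemma, with |xy| ≤ p and |y| > 0.
Then y = a^k for some k with 1 ≤ k ≤ p.
Since 1 ≤ k ≤ p, |xz| = q-k. Pump with i = q+1: |xy^{q+1}z| = (q-k)+(q+1)k = q+qk = q(1+k), which is composite (both factors ≥ 2). So xy^{q+1}z = a^{q(1+k)} ∉ L.
Contradiction. Therefore L is not regular.

a^{q(1+k)}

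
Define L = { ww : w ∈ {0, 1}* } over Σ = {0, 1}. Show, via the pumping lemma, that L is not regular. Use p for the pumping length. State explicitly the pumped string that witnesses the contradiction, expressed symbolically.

0^{p+k} 1^p 0^p 1^p

Assume L is regular. Let p be the pumping length given by the pumping lemma.
Take w = 0^p 1^p 0^p 1^p = uu where u = 0^p1^p; then w ∈ L and |w| = 4p ≥ p.
Write w = xyz as guaranteed by the lemma, with |xy| ≤ p and |y| ≥ 1.
Because |xy| ≤ p and w begins with p copies of 0, we have y = 0^k with 1 ≤ k ≤ p.
Pump with i = 2: xy^2z = 0^{p+k} 1^p 0^p 1^p, of length 4p+k. Suppose this equals vv. The string starts with 0 and ends with 1, so v does too; thus the boundary between the two copies of v is a 1→0 transition. There is exactly one such transition, at position 2p+k, so |v| = 2p+k and |vv| = 4p+2k ≠ 4p+k since k ≥ 1. So xy^2z ∉ L.
This contradicts the pumping lemma, so L is not regular.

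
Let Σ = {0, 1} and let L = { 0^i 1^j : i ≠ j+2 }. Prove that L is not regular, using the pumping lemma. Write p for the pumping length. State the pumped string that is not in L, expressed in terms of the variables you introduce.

Suppose for contradiction that L is regular, and let p be the pumping length.
Choose w = 0^p 1^{p+p!-2}. Since p ≠ (p+p!-2)+2 = p+p!, w ∈ L; and |w| ≥ p.
By the pumping lemma, w = xyz with |xy| ≤ p and |y| > 0.
Since the first p symbols of w are all 0's and |xy| ≤ p, y lies entirely in the leading 0-block: y = 0^k for some k with 1 ≤ k ≤ p.
Since 1 ≤ k ≤ p, k divides p!; set t = 1 + p!/k. Then xy^t z has p + (p!/k)·k = p + p! copies of 0. Now the 0-count is p+p! and (1-count)+2 = (p+p!-2)+2 = p+p!, so i ≠ j+2 fails. So xy^t z = 0^{p+p!} 1^{p+p!-2} ∉ L.
This is a contradiction; hence L is not regular.

0^{p+p!} 1^{p+p!-2}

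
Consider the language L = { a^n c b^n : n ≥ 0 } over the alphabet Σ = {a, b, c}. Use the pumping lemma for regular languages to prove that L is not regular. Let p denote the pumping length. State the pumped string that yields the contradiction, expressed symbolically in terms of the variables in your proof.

Toward a contradiction, assume L is regular with pumping length p.
Take w = a^p c b^p ∈ L with |w| = 2p+1 ≥ p.
The pumping lemma gives a decomposition w = xyz where |xy| ≤ p and y is nonempty.
Since the first p symbols of w are all a's and |xy| ≤ p, y lies entirely in the leading a-block: y = a^k for some k with 1 ≤ k ≤ p.
Pump with i = 2: xy^2z = a^{p+k} c b^p, which would require p+k = p. But k ≥ 1, so xy^2z ∉ L.
This contradicts the pumping lemma, so L is not regular.

a^{p+k} c b^p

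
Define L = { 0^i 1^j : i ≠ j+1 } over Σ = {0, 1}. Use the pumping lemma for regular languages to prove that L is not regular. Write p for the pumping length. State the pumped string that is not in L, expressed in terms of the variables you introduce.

Assume L is regular. Let p be the pumping length given by the pumping lemma.
Choose w = 0^p 1^{p+p!-1}. Since p ≠ (p+p!-1)+1 = p+p!, w ∈ L; and |w| ≥ p.
Write w = xyz as guaranteed by the lemma, with |xy| ≤ p and |y| > 0.
Because |xy| ≤ p and w begins with p copies of 0, we have y = 0^k with 1 ≤ k ≤ p.
Since 1 ≤ k ≤ p, k divides p!; set t = 1 + p!/k. Then xy^t z has p + (p!/k)·k = p + p! copies of 0. Now the 0-count is p+p! and (1-count)+1 = (p+p!-1)+1 = p+p!, so i ≠ j+1 fails. So xy^t z = 0^{p+p!} 1^{p+p!-1} ∉ L.
This contradicts the pumping lemma, so L is not regular.

0^{p+p!} 1^{p+p!-1}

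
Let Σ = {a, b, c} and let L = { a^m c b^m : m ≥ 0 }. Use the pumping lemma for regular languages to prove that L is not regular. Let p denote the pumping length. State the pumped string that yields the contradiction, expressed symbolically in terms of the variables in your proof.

a^{p+k} c b^p

Toward a contradiction, assume L is regular with pumping length p.
Take w = a^p c b^p ∈ L with |w| = 2p+1 ≥ p.
The pumping lemma gives a decomposition w = xyz where |xy| ≤ p and y is nonempty.
Since the first p symbols of w are all a's and |xy| ≤ p, y lies entirely in the leading a-block: y = a^k for some k with 1 ≤ k ≤ p.
Pump with i = 2: xy^2z = a^{p+k} c b^p, which would require p+k = p. But k ≥ 1, so xy^2z ∉ L.
This contradicts the pumping lemma, so L is not regular.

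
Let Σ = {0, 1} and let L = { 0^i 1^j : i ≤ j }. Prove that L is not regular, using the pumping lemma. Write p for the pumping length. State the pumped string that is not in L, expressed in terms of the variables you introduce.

0^{p+k} 1^p

Assume L is regular; let p be its pumping constant.
Choose w = 0^p 1^p ∈ L, with |w| = 2p ≥ p.
By the pumping lemma, w = xyz with |xy| ≤ p and |y| ≥ 1.
Because |xy| ≤ p and w begins with p copies of 0, we have y = 0^k with 1 ≤ k ≤ p.
Consider xy^2z = 0^{p+k} 1^p. Since k ≥ 1, the 0-count p+k exceeds the 1-count p, so i ≤ j fails; thus xy^2z ∉ L.
This is a contradiction; hence L is not regular.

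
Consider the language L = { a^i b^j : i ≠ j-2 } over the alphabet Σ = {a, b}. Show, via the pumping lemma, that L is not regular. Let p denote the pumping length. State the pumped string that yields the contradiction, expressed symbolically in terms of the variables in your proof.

a^{p+p!} b^{p+p!+2}

Suppose for contradiction that L is regular, and let p be the pumping length.
Choose w = a^p b^{p+p!+2}. Since p ≠ (p+p!+2)-2 = p+p!, w ∈ L; and |w| ≥ p.
The pumping lemma gives a decomposition w = xyz where |xy| ≤ p and y is nonempty.
Since the first p symbols of w are all a's and |xy| ≤ p, y lies entirely in the leading a-block: y = a^k for some k with 1 ≤ k ≤ p.
Since 1 ≤ k ≤ p, k divides p!; set t = 1 + p!/k. Then xy^t z has p + (p!/k)·k = p + p! copies of a. Now the a-count is p+p! and (b-count)-2 = (p+p!+2)-2 = p+p!, so i ≠ j-2 fails. So xy^t z = a^{p+p!} b^{p+p!+2} ∉ L.
This contradicts the pumping lemma, so L is not regular.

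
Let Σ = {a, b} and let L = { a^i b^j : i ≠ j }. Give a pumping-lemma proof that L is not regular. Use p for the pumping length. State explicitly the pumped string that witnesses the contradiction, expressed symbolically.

Assume L is regular; let p be its pumping constant.
Choose w = a^p b^{p+p!}. Since p ≠ p+p!, w ∈ L; and |w| ≥ p.
The pumping lemma gives a decomposition w = xyz where |xy| ≤ p and |y| > 0.
Because |xy| ≤ p and w begins with p copies of a, we have y = a^k with 1 ≤ k ≤ p.
Since 1 ≤ k ≤ p, k divides p!; set t = 1 + p!/k. Then xy^t z has p + (p!/k)·k = p + p! copies of a. Now the a-count equals the b-count, so i ≠ j fails. So xy^t z = a^{p+p!} b^{p+p!} ∉ L.
This is a contradiction; hence L is not regular.

a^{p+p!} b^{p+p!}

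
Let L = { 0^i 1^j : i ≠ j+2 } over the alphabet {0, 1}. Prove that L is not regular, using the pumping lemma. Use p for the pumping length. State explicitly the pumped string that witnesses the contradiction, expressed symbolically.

Assume L is regular; let p be its pumping constant.
Choose w = 0^p 1^{p+p!-2}. Since p ≠ (p+p!-2)+2 = p+p!, w ∈ L; and |w| ≥ p.
By the pumping lemma, w = xyz with |xy| ≤ p and |y| > 0.
The first p characters of w are 0's, so xy (and hence y) consists only of 0's. Write y = 0^k, 1 ≤ k ≤ p.
Since 1 ≤ k ≤ p, k divides p!; set t = 1 + p!/k. Then xy^t z has p + (p!/k)·k = p + p! copies of 0. Now the 0-count is p+p! and (1-count)+2 = (p+p!-2)+2 = p+p!, so i ≠ j+2 fails. So xy^t z = 0^{p+p!} 1^{p+p!-2} ∉ L.
This is a contradiction; hence L is not regular.

0^{p+p!} 1^{p+p!-2}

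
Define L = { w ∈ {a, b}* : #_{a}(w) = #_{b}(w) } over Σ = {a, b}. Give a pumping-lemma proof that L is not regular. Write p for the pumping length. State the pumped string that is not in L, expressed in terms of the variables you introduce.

a^{p+k} b^p

Toward a contradiction, assume L is regular with pumping length p.
Choose w = a^p b^p ∈ L with |w| = 2p ≥ p.
The pumping lemma gives a decomposition w = xyz where |xy| ≤ p and y is nonempty.
Since the first p symbols of w are all a's and |xy| ≤ p, y lies entirely in the leading a-block: y = a^k for some k with 1 ≤ k ≤ p.
Pump with i = 2: xy^2z = a^{p+k} b^p has p+k occurrences of a but only p of b. Since k ≥ 1 the counts differ, so xy^2z ∉ L.
Contradiction. Therefore L is not regular.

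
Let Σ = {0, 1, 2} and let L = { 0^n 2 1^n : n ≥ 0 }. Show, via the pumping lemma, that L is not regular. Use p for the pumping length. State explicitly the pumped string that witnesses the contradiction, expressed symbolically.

0^{p+k} 2 1^p

Assume L is regular. Let p be the pumping length given by the pumping lemma.
Take w = 0^p 2 1^p ∈ L with |w| = 2p+1 ≥ p.
Write w = xyz as guaranteed by the lemma, with |xy| ≤ p and |y| ≥ 1.
Because |xy| ≤ p and w begins with p copies of 0, we have y = 0^k with 1 ≤ k ≤ p.
Pump with i = 2: xy^2z = 0^{p+k} 2 1^p, which would require p+k = p. But k ≥ 1, so xy^2z ∉ L.
This contradicts the pumping lemma, so L is not regular.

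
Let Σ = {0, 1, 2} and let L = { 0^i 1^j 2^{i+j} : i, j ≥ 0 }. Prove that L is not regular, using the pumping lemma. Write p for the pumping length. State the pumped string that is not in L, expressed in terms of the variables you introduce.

0^{p+k} 1^p 2^{2p}

Assume L is regular; let p be its pumping constant.
Take w = 0^p 1^p 2^{2p} ∈ L (with i=j=p, i+j=2p), |w| = 4p ≥ p.
By the pumping lemma, w = xyz with |xy| ≤ p and y is nonempty.
Because |xy| ≤ p and w begins with p copies of 0, we have y = 0^k with 1 ≤ k ≤ p.
Consider xy^2z = 0^{p+k} 1^p 2^{2p}. Now the 0- and 1-counts sum to 2p+k, but the 2-count is 2p ≠ 2p+k. So xy^2z ∉ L.
This contradicts the pumping lemma, so L is not regular.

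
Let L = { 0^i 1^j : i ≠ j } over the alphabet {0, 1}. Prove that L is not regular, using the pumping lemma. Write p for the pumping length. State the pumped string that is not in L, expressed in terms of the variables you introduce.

0^{p+p!} 1^{p+p!}

Toward a contradiction, assume L is regular with pumping length p.
Choose w = 0^p 1^{p+p!}. Since p ≠ p+p!, w ∈ L; and |w| ≥ p.
By the pumping lemma, w = xyz with |xy| ≤ p and |y| > 0.
Since the first p symbols of w are all 0's and |xy| ≤ p, y lies entirely in the leading 0-block: y = 0^k for some k with 1 ≤ k ≤ p.
Since 1 ≤ k ≤ p, k divides p!; set t = 1 + p!/k. Then xy^t z has p + (p!/k)·k = p + p! copies of 0. Now the 0-count equals the 1-count, so i ≠ j fails. So xy^t z = 0^{p+p!} 1^{p+p!} ∉ L.
This is a contradiction; hence L is not regular.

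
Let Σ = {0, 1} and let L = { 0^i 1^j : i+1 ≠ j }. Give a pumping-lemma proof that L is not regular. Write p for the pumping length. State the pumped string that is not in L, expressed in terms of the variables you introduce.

Toward a contradiction, assume L is regular with pumping length p.
Choose w = 0^p 1^{p+p!+1}. Since p ≠ (p+p!+1)-1 = p+p!, w ∈ L; and |w| ≥ p.
The pumping lemma gives a decomposition w = xyz where |xy| ≤ p and |y| ≥ 1.
Since the first p symbols of w are all 0's and |xy| ≤ p, y lies entirely in the leading 0-block: y = 0^k for some k with 1 ≤ k ≤ p.
Since 1 ≤ k ≤ p, k divides p!; set t = 1 + p!/k. Then xy^t z has p + (p!/k)·k = p + p! copies of 0. Now the 0-count is p+p! and (1-count)-1 = (p+p!+1)-1 = p+p!, so i+1 ≠ j fails. So xy^t z = 0^{p+p!} 1^{p+p!+1} ∉ L.
This contradicts the pumping lemma, so L is not regular.

0^{p+p!} 1^{p+p!+1}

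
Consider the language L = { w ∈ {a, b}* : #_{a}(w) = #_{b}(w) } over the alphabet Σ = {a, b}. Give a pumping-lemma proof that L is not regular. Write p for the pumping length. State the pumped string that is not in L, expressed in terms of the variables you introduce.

a^{p+k} b^p

Assume L is regular; let p be its pumping constant.
Choose w = a^p b^p ∈ L with |w| = 2p ≥ p.
By the pumping lemma, w = xyz with |xy| ≤ p and y is nonempty.
The first p characters of w are a's, so xy (and hence y) consists only of a's. Write y = a^k, 1 ≤ k ≤ p.
Pump with i = 2: xy^2z = a^{p+k} b^p has p+k occurrences of a but only p of b. Since k ≥ 1 the counts differ, so xy^2z ∉ L.
This contradicts the pumping lemma, so L is not regular.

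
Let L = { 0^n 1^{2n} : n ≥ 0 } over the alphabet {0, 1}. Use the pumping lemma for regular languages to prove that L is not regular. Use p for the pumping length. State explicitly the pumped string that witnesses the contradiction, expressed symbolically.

0^{p+k} 1^{2p}

Assume L is regular. Let p be the pumping length given by the pumping lemma.
Take w = 0^p 1^{2p}. Then w ∈ L and |w| = 3p ≥ p.
The pumping lemma gives a decomposition w = xyz where |xy| ≤ p and y is nonempty.
The first p characters of w are 0's, so xy (and hence y) consists only of 0's. Write y = 0^k, 1 ≤ k ≤ p.
Pump with i = 2: xy^2z = 0^{p+k} 1^{2p}. For this to lie in L we would need 2p = 2(p+k), which forces k = 0. But k ≥ 1, so xy^2z ∉ L.
Contradiction. Therefore L is not regular.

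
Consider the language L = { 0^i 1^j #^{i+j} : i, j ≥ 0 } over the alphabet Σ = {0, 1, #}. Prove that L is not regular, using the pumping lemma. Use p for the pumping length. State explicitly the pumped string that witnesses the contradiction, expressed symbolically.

0^{p+k} 1^p #^{2p}

Suppose for contradiction that L is regular, and let p be the pumping length.
Take w = 0^p 1^p #^{2p} ∈ L (with i=j=p, i+j=2p), |w| = 4p ≥ p.
By the pumping lemma, w = xyz with |xy| ≤ p and y is nonempty.
Because |xy| ≤ p and w begins with p copies of 0, we have y = 0^k with 1 ≤ k ≤ p.
Consider xy^2z = 0^{p+k} 1^p #^{2p}. Now the 0- and 1-counts sum to 2p+k, but the #-count is 2p ≠ 2p+k. So xy^2z ∉ L.
This is a contradiction; hence L is not regular.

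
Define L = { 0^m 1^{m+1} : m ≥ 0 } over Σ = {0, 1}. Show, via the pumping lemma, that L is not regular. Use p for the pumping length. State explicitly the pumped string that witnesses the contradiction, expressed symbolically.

0^{p+k} 1^{p+1}

Suppose for contradiction that L is regular, and let p be the pumping length.
Choose w = 0^p 1^{p+1}, which is in L with |w| = 2p+1 ≥ p.
Write w = xyz as guaranteed by the lemma, with |xy| ≤ p and |y| ≥ 1.
The first p characters of w are 0's, so xy (and hence y) consists only of 0's. Write y = 0^k, 1 ≤ k ≤ p.
Pump with i = 2: xy^2z = 0^{p+k} 1^{p+1}. For this to lie in L we would need p+1 = (p+k)+1, which forces k = 0. But k ≥ 1, so xy^2z ∉ L.
This contradicts the pumping lemma, so L is not regular.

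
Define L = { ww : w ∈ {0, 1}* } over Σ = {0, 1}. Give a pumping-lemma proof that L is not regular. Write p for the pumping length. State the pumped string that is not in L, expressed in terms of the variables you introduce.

Assume L is regular; let p be its pumping constant.
Take w = 0^p 1^p 0^p 1^p = uu where u = 0^p1^p; then w ∈ L and |w| = 4p ≥ p.
The pumping lemma gives a decomposition w = xyz where |xy| ≤ p and |y| > 0.
Since the first p symbols of w are all 0's and |xy| ≤ p, y lies entirely in the leading 0-block: y = 0^k for some k with 1 ≤ k ≤ p.
Pump with i = 2: xy^2z = 0^{p+k} 1^p 0^p 1^p, of length 4p+k. Suppose this equals vv. The string starts with 0 and ends with 1, so v does too; thus the boundary between the two copies of v is a 1→0 transition. There is exactly one such transition, at position 2p+k, so |v| = 2p+k and |vv| = 4p+2k ≠ 4p+k since k ≥ 1. So xy^2z ∉ L.
Contradiction. Therefore L is not regular.

0^{p+k} 1^p 0^p 1^p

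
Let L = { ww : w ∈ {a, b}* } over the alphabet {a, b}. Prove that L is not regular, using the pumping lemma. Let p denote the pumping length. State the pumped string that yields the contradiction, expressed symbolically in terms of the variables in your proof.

a^{p+k} b^p a^p b^p

Assume L is regular; let p be its pumping constant.
Take w = a^p b^p a^p b^p = uu where u = a^pb^p; then w ∈ L and |w| = 4p ≥ p.
By the pumping lemma, w = xyz with |xy| ≤ p and |y| > 0.
Since the first p symbols of w are all a's and |xy| ≤ p, y lies entirely in the leading a-block: y = a^k for some k with 1 ≤ k ≤ p.
Pump with i = 2: xy^2z = a^{p+k} b^p a^p b^p, of length 4p+k. Suppose this equals vv. The string starts with a and ends with b, so v does too; thus the boundary between the two copies of v is a b→a transition. There is exactly one such transition, at position 2p+k, so |v| = 2p+k and |vv| = 4p+2k ≠ 4p+k since k ≥ 1. So xy^2z ∉ L.
Contradiction. Therefore L is not regular.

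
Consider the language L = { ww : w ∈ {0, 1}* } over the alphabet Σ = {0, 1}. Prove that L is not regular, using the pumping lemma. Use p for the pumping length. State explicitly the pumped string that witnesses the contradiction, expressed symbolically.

0^{p+k} 1^p 0^p 1^p

Suppose for contradiction that L is regular, and let p be the pumping length.
Take w = 0^p 1^p 0^p 1^p = uu where u = 0^p1^p; then w ∈ L and |w| = 4p ≥ p.
By the pumping lemma, w = xyz with |xy| ≤ p and |y| ≥ 1.
Since the first p symbols of w are all 0's and |xy| ≤ p, y lies entirely in the leading 0-block: y = 0^k for some k with 1 ≤ k ≤ p.
Pump with i = 2: xy^2z = 0^{p+k} 1^p 0^p 1^p, of length 4p+k. Suppose this equals vv. The string starts with 0 and ends with 1, so v does too; thus the boundary between the two copies of v is a 1→0 transition. There is exactly one such transition, at position 2p+k, so |v| = 2p+k and |vv| = 4p+2k ≠ 4p+k since k ≥ 1. So xy^2z ∉ L.
Contradiction. Therefore L is not regular.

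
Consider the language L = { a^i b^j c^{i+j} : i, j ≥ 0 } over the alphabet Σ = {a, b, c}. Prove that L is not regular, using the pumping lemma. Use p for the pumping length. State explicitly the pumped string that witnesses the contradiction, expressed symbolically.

Assume L is regular; let p be its pumping constant.
Take w = a^p b^p c^{2p} ∈ L (with i=j=p, i+j=2p), |w| = 4p ≥ p.
The pumping lemma gives a decomposition w = xyz where |xy| ≤ p and y is nonempty.
Since the first p symbols of w are all a's and |xy| ≤ p, y lies entirely in the leading a-block: y = a^k for some k with 1 ≤ k ≤ p.
Consider xy^2z = a^{p+k} b^p c^{2p}. Now the a- and b-counts sum to 2p+k, but the c-count is 2p ≠ 2p+k. So xy^2z ∉ L.
This contradicts the pumping lemma, so L is not regular.

a^{p+k} b^p c^{2p}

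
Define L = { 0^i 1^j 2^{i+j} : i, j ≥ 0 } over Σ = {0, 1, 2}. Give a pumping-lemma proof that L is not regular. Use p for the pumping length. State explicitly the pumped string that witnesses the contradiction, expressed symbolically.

Assume L is regular. Let p be the pumping length given by the pumping lemma.
Take w = 0^p 1^p 2^{2p} ∈ L (with i=j=p, i+j=2p), |w| = 4p ≥ p.
Write w = xyz as guaranteed by the lemma, with |xy| ≤ p and y is nonempty.
Since the first p symbols of w are all 0's and |xy| ≤ p, y lies entirely in the leading 0-block: y = 0^k for some k with 1 ≤ k ≤ p.
Consider xy^2z = 0^{p+k} 1^p 2^{2p}. Now the 0- and 1-counts sum to 2p+k, but the 2-count is 2p ≠ 2p+k. So xy^2z ∉ L.
Contradiction. Therefore L is not regular.

0^{p+k} 1^p 2^{2p}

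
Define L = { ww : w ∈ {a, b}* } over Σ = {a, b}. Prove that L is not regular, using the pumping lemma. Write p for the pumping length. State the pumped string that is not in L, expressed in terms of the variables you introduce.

a^{p+k} b^p a^p b^p

Assume L is regular; let p be its pumping constant.
Take w = a^p b^p a^p b^p = uu where u = a^pb^p; then w ∈ L and |w| = 4p ≥ p.
By the pumping lemma, w = xyz with |xy| ≤ p and y is nonempty.
Since the first p symbols of w are all a's and |xy| ≤ p, y lies entirely in the leading a-block: y = a^k for some k with 1 ≤ k ≤ p.
Pump with i = 2: xy^2z = a^{p+k} b^p a^p b^p, of length 4p+k. Suppose this equals vv. The string starts with a and ends with b, so v does too; thus the boundary between the two copies of v is a b→a transition. There is exactly one such transition, at position 2p+k, so |v| = 2p+k and |vv| = 4p+2k ≠ 4p+k since k ≥ 1. So xy^2z ∉ L.
Contradiction. Therefore L is not regular.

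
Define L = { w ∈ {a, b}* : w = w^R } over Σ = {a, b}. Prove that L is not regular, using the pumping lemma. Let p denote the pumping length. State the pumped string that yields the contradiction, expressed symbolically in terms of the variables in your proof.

a^{p+k} b a^p

Suppose for contradiction that L is regular, and let p be the pumping length.
Take w = a^p b a^p, a palindrome of length 2p+1 ≥ p.
Write w = xyz as guaranteed by the lemma, with |xy| ≤ p and y is nonempty.
Since the first p symbols of w are all a's and |xy| ≤ p, y lies entirely in the leading a-block: y = a^k for some k with 1 ≤ k ≤ p.
Pump with i = 2: xy^2z = a^{p+k} b a^p. Its reverse is a^p b a^{p+k}, which differs from xy^2z since k ≥ 1. So xy^2z is not a palindrome and xy^2z ∉ L.
Contradiction. Therefore L is not regular.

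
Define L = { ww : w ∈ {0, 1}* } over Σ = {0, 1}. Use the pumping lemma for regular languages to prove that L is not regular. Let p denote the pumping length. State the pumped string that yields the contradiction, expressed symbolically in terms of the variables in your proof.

Assume L is regular. Let p be the pumping length given by the pumping lemma.
Take w = 0^p 1^p 0^p 1^p = uu where u = 0^p1^p; then w ∈ L and |w| = 4p ≥ p.
The pumping lemma gives a decomposition w = xyz where |xy| ≤ p and |y| ≥ 1.
Since the first p symbols of w are all 0's and |xy| ≤ p, y lies entirely in the leading 0-block: y = 0^k for some k with 1 ≤ k ≤ p.
Pump with i = 2: xy^2z = 0^{p+k} 1^p 0^p 1^p, of length 4p+k. Suppose this equals vv. The string starts with 0 and ends with 1, so v does too; thus the boundary between the two copies of v is a 1→0 transition. There is exactly one such transition, at position 2p+k, so |v| = 2p+k and |vv| = 4p+2k ≠ 4p+k since k ≥ 1. So xy^2z ∉ L.
This is a contradiction; hence L is not regular.

0^{p+k} 1^p 0^p 1^p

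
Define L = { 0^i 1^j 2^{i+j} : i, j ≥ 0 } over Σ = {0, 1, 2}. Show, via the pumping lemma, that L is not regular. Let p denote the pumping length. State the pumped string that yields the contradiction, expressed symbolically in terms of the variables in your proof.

0^{p+k} 1^p 2^{2p}

Assume L is regular; let p be its pumping constant.
Take w = 0^p 1^p 2^{2p} ∈ L (with i=j=p, i+j=2p), |w| = 4p ≥ p.
The pumping lemma gives a decomposition w = xyz where |xy| ≤ p and |y| > 0.
The first p characters of w are 0's, so xy (and hence y) consists only of 0's. Write y = 0^k, 1 ≤ k ≤ p.
Consider xy^2z = 0^{p+k} 1^p 2^{2p}. Now the 0- and 1-counts sum to 2p+k, but the 2-count is 2p ≠ 2p+k. So xy^2z ∉ L.
Contradiction. Therefore L is not regular.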